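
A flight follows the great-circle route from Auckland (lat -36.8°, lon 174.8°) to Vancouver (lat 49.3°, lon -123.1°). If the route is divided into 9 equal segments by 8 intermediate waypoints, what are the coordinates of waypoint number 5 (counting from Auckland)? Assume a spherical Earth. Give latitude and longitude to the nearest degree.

≈ lat 12°, lon -155°

From cos δ = sin φ₁ sin φ₂ + cos φ₁ cos φ₂ cos Δλ, the central angle is δ ≈ 1.782 rad (102.1°).
Interpolate at f = 5/9 with slerp weights a = sin((1−f)δ)/sin δ ≈ 0.728, b = sin(fδ)/sin δ ≈ 0.855.
p = a·p₁ + b·p₂ ≈ (-0.885, -0.414, 0.212); φ = arcsin(p_z) ≈ 12.25°, λ = atan2(p_y, p_x) ≈ -154.92°.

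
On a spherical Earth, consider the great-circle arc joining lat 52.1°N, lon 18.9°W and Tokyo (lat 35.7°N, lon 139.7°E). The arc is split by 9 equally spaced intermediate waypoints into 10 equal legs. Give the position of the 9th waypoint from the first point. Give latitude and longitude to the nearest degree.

Write both endpoints as unit vectors p₁, p₂ with components (cos φ cos λ, cos φ sin λ, sin φ).
The central angle between the endpoints is δ = arccos(p₁·p₂) ≈ 1.575 rad (90.2°).
Interpolate at f = 9/10 with slerp weights a = sin((1−f)δ)/sin δ ≈ 0.157, b = sin(fδ)/sin δ ≈ 0.988.
p = a·p₁ + b·p₂ ≈ (-0.521, 0.488, 0.700); φ = arcsin(p_z) ≈ 44.46°, λ = atan2(p_y, p_x) ≈ 136.88°.

≈ lat 44°N, lon 137°E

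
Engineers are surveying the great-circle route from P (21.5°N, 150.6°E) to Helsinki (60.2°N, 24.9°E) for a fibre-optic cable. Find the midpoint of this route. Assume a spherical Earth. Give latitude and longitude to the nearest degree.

Write both endpoints as unit vectors p₁, p₂ with components (cos φ cos λ, cos φ sin λ, sin φ).
The central angle between the endpoints is δ = arccos(p₁·p₂) ≈ 1.523 rad (87.2°).
Interpolate at f = 1/2 with slerp weights a = sin((1−f)δ)/sin δ ≈ 0.691, b = sin(fδ)/sin δ ≈ 0.691.
p = a·p₁ + b·p₂ ≈ (-0.249, 0.460, 0.852); φ = arcsin(p_z) ≈ 58.48°, λ = atan2(p_y, p_x) ≈ 118.38°.

≈ (58°N, 118°E)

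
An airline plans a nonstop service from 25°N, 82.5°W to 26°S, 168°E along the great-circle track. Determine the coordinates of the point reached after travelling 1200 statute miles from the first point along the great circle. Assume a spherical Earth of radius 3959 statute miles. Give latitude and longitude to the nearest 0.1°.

Convert each endpoint to a unit vector on the sphere (x = cos φ cos λ, y = cos φ sin λ, z = sin φ).
The central angle between the endpoints is δ = arccos(p₁·p₂) ≈ 2.046 rad (117.2°). The total great-circle distance is δ·R ≈ 2.046 × 3959 ≈ 8099 mi, so the target fraction is f = 1200/8099 ≈ 0.148.
Interpolate at f ≈ 0.148 with slerp weights a = sin((1−f)δ)/sin δ ≈ 1.108, b = sin(fδ)/sin δ ≈ 0.336.
p = a·p₁ + b·p₂ ≈ (-0.164, -0.933, 0.321); φ = arcsin(p_z) ≈ 18.73°, λ = atan2(p_y, p_x) ≈ -99.97°.

≈ 18.7°N, 100.0°W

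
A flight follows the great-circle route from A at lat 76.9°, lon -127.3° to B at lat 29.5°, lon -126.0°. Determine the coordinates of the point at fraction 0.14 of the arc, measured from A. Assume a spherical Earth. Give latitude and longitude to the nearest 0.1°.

Convert each endpoint to a unit vector on the sphere (x = cos φ cos λ, y = cos φ sin λ, z = sin φ).
The central angle between the endpoints is δ = arccos(p₁·p₂) ≈ 0.827 rad (47.4°).
Interpolate at f = 0.14 with slerp weights a = sin((1−f)δ)/sin δ ≈ 0.887, b = sin(fδ)/sin δ ≈ 0.157.
p = a·p₁ + b·p₂ ≈ (-0.202, -0.270, 0.941); φ = arcsin(p_z) ≈ 70.27°, λ = atan2(p_y, p_x) ≈ -126.77°.

≈ lat 70.3°, lon -126.8°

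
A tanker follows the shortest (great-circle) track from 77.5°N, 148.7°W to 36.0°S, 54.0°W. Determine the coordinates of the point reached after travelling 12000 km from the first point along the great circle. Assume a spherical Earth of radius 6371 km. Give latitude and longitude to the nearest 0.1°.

≈ 18.4°S, 59.0°W

From cos δ = sin φ₁ sin φ₂ + cos φ₁ cos φ₂ cos Δλ, the central angle is δ ≈ 2.200 rad (126.0°). The total great-circle distance is δ·R ≈ 2.200 × 6371 ≈ 14014 km, so the target fraction is f = 12000/14014 ≈ 0.856.
Interpolate at f ≈ 0.856 with slerp weights a = sin((1−f)δ)/sin δ ≈ 0.384, b = sin(fδ)/sin δ ≈ 1.177.
p = a·p₁ + b·p₂ ≈ (0.488, -0.813, -0.316); φ = arcsin(p_z) ≈ -18.44°, λ = atan2(p_y, p_x) ≈ -59.01°.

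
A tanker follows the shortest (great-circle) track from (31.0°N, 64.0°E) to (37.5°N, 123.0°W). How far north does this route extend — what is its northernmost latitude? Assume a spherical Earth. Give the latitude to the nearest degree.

≈ 85°N

The great circle lies in the plane with unit normal n̂ = (p₁ × p₂)/|p₁ × p₂|.
Here n̂_z ≈ +0.089; the vertex latitude is φ_max = arccos|n̂_z| ≈ 84.9°.
Check via Clairaut: cos φ_max = |cos φ₁| · sin C = cos(31.0°)·sin(6.0°) ≈ 0.089, again giving ≈ 84.9°.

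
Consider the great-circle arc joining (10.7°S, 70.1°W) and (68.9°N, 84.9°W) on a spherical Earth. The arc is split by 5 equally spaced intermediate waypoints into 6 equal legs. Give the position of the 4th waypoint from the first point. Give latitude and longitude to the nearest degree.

≈ (43°N, 76°W)

From cos δ = sin φ₁ sin φ₂ + cos φ₁ cos φ₂ cos Δλ, the central angle is δ ≈ 1.401 rad (80.3°).
Interpolate at f = 4/6 with slerp weights a = sin((1−f)δ)/sin δ ≈ 0.457, b = sin(fδ)/sin δ ≈ 0.816.
p = a·p₁ + b·p₂ ≈ (0.179, -0.715, 0.676); φ = arcsin(p_z) ≈ 42.55°, λ = atan2(p_y, p_x) ≈ -75.95°.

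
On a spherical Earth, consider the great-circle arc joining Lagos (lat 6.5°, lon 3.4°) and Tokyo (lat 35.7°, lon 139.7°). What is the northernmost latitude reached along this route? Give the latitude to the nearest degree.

The great circle lies in the plane with unit normal n̂ = (p₁ × p₂)/|p₁ × p₂|.
Here n̂_z ≈ +0.651; the vertex latitude is φ_max = arccos|n̂_z| ≈ 49.4°.
Check via Clairaut: cos φ_max = |cos φ₁| · sin C = cos(6.5°)·sin(41.0°) ≈ 0.651, again giving ≈ 49.4°.

≈ 49°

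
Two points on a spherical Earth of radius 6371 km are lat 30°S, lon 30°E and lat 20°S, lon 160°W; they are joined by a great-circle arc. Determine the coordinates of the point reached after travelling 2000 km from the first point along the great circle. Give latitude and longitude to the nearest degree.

≈ lat 47°S, lon 36°E

From cos δ = sin φ₁ sin φ₂ + cos φ₁ cos φ₂ cos Δλ, the central angle is δ ≈ 2.253 rad (129.1°). The total great-circle distance is δ·R ≈ 2.253 × 6371 ≈ 14353 km, so the target fraction is f = 2000/14353 ≈ 0.139.
Interpolate at f ≈ 0.139 with slerp weights a = sin((1−f)δ)/sin δ ≈ 1.202, b = sin(fδ)/sin δ ≈ 0.398.
p = a·p₁ + b·p₂ ≈ (0.550, 0.393, -0.737); φ = arcsin(p_z) ≈ -47.48°, λ = atan2(p_y, p_x) ≈ 35.51°.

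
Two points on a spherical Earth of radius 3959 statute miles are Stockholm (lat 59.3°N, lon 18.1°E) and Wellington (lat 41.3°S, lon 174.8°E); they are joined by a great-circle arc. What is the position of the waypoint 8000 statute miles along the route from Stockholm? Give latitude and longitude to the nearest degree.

≈ lat 4°S, lon 155°E

Convert each endpoint to a unit vector on the sphere (x = cos φ cos λ, y = cos φ sin λ, z = sin φ).
The central angle between the endpoints is δ = arccos(p₁·p₂) ≈ 2.738 rad (156.9°). The total great-circle distance is δ·R ≈ 2.738 × 3959 ≈ 10841 mi, so the target fraction is f = 8000/10841 ≈ 0.738.
Interpolate at f ≈ 0.738 with slerp weights a = sin((1−f)δ)/sin δ ≈ 1.676, b = sin(fδ)/sin δ ≈ 2.295.
p = a·p₁ + b·p₂ ≈ (-0.904, 0.422, -0.074); φ = arcsin(p_z) ≈ -4.22°, λ = atan2(p_y, p_x) ≈ 154.97°.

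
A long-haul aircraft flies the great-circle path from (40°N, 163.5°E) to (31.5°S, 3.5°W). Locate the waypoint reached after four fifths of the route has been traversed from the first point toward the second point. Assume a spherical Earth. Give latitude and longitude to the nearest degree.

Write both endpoints as unit vectors p₁, p₂ with components (cos φ cos λ, cos φ sin λ, sin φ).
The central angle between the endpoints is δ = arccos(p₁·p₂) ≈ 2.906 rad (166.5°).
Interpolate at f = 4/5 with slerp weights a = sin((1−f)δ)/sin δ ≈ 2.348, b = sin(fδ)/sin δ ≈ 3.118.
p = a·p₁ + b·p₂ ≈ (0.930, 0.348, -0.120); φ = arcsin(p_z) ≈ -6.91°, λ = atan2(p_y, p_x) ≈ 20.55°.

≈ (7°S, 21°E)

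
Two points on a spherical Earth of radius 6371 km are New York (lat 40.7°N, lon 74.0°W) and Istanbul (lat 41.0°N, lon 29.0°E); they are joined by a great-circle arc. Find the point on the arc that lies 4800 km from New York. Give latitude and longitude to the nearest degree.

≈ lat 54°N, lon 11°W

From cos δ = sin φ₁ sin φ₂ + cos φ₁ cos φ₂ cos Δλ, the central angle is δ ≈ 1.267 rad (72.6°). The total great-circle distance is δ·R ≈ 1.267 × 6371 ≈ 8072 km, so the target fraction is f = 4800/8072 ≈ 0.595.
Interpolate at f ≈ 0.595 with slerp weights a = sin((1−f)δ)/sin δ ≈ 0.515, b = sin(fδ)/sin δ ≈ 0.717.
p = a·p₁ + b·p₂ ≈ (0.581, -0.113, 0.806); φ = arcsin(p_z) ≈ 53.72°, λ = atan2(p_y, p_x) ≈ -11.00°.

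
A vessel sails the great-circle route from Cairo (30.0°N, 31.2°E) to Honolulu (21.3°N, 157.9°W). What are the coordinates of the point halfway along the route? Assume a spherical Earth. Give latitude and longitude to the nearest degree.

From cos δ = sin φ₁ sin φ₂ + cos φ₁ cos φ₂ cos Δλ, the central angle is δ ≈ 2.233 rad (128.0°).
Interpolate at f = 1/2 with slerp weights a = sin((1−f)δ)/sin δ ≈ 1.140, b = sin(fδ)/sin δ ≈ 1.140.
p = a·p₁ + b·p₂ ≈ (-0.140, 0.112, 0.984); φ = arcsin(p_z) ≈ 79.70°, λ = atan2(p_y, p_x) ≈ 141.31°.

≈ 80°N, 141°E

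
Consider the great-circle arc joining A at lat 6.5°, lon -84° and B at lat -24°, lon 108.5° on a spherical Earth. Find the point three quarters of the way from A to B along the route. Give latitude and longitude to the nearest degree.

≈ lat -51°, lon 146°

Convert each endpoint to a unit vector on the sphere (x = cos φ cos λ, y = cos φ sin λ, z = sin φ).
The central angle between the endpoints is δ = arccos(p₁·p₂) ≈ 2.771 rad (158.8°).
Interpolate at f = 3/4 with slerp weights a = sin((1−f)δ)/sin δ ≈ 1.765, b = sin(fδ)/sin δ ≈ 2.414.
p = a·p₁ + b·p₂ ≈ (-0.517, 0.348, -0.782); φ = arcsin(p_z) ≈ -51.47°, λ = atan2(p_y, p_x) ≈ 146.03°.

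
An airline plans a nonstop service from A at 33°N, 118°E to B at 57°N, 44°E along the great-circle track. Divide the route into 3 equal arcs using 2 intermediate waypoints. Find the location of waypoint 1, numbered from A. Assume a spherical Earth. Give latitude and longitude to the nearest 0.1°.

≈ 45.8°N, 101.3°E

Convert each endpoint to a unit vector on the sphere (x = cos φ cos λ, y = cos φ sin λ, z = sin φ).
The central angle between the endpoints is δ = arccos(p₁·p₂) ≈ 0.949 rad (54.4°).
Interpolate at f = 1/3 with slerp weights a = sin((1−f)δ)/sin δ ≈ 0.727, b = sin(fδ)/sin δ ≈ 0.383.
p = a·p₁ + b·p₂ ≈ (-0.136, 0.683, 0.717); φ = arcsin(p_z) ≈ 45.82°, λ = atan2(p_y, p_x) ≈ 101.29°.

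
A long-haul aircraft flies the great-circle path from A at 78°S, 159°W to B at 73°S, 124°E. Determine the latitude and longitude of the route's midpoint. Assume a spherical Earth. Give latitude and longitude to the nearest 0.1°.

Convert each endpoint to a unit vector on the sphere (x = cos φ cos λ, y = cos φ sin λ, z = sin φ).
The central angle between the endpoints is δ = arccos(p₁·p₂) ≈ 0.320 rad (18.4°).
Interpolate at f = 1/2 with slerp weights a = sin((1−f)δ)/sin δ ≈ 0.506, b = sin(fδ)/sin δ ≈ 0.506.
p = a·p₁ + b·p₂ ≈ (-0.181, 0.085, -0.980); φ = arcsin(p_z) ≈ -78.46°, λ = atan2(p_y, p_x) ≈ 154.85°.

≈ 78.5°S, 154.9°E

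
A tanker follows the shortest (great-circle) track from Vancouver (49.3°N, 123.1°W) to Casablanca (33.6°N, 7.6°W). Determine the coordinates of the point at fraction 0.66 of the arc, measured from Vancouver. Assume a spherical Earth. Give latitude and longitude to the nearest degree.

≈ 53°N, 34°W

The haversine formula gives a central angle δ ≈ 1.384 rad (79.3°) between the endpoints.
Interpolate at f = 0.66 with slerp weights a = sin((1−f)δ)/sin δ ≈ 0.461, b = sin(fδ)/sin δ ≈ 0.806.
p = a·p₁ + b·p₂ ≈ (0.501, -0.341, 0.796); φ = arcsin(p_z) ≈ 52.72°, λ = atan2(p_y, p_x) ≈ -34.24°.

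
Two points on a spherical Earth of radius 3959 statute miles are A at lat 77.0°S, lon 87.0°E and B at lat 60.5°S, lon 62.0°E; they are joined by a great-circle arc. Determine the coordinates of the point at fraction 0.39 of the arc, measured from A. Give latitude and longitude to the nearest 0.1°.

Convert each endpoint to a unit vector on the sphere (x = cos φ cos λ, y = cos φ sin λ, z = sin φ).
The central angle between the endpoints is δ = arccos(p₁·p₂) ≈ 0.323 rad (18.5°).
Interpolate at f = 0.39 with slerp weights a = sin((1−f)δ)/sin δ ≈ 0.617, b = sin(fδ)/sin δ ≈ 0.396.
p = a·p₁ + b·p₂ ≈ (0.099, 0.311, -0.945); φ = arcsin(p_z) ≈ -70.98°, λ = atan2(p_y, p_x) ≈ 72.36°.

≈ lat 71.0°S, lon 72.4°E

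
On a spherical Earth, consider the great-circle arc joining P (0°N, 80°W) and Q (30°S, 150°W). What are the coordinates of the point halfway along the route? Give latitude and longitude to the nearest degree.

≈ (18°S, 112°W)

Convert each endpoint to a unit vector on the sphere (x = cos φ cos λ, y = cos φ sin λ, z = sin φ).
The central angle between the endpoints is δ = arccos(p₁·p₂) ≈ 1.270 rad (72.8°).
Interpolate at f = 1/2 with slerp weights a = sin((1−f)δ)/sin δ ≈ 0.621, b = sin(fδ)/sin δ ≈ 0.621.
p = a·p₁ + b·p₂ ≈ (-0.358, -0.881, -0.311); φ = arcsin(p_z) ≈ -18.09°, λ = atan2(p_y, p_x) ≈ -112.12°.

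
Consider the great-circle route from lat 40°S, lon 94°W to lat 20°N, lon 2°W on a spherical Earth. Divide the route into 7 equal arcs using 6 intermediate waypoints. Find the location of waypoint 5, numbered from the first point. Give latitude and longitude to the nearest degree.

≈ lat 1°N, lon 25°W

Convert each endpoint to a unit vector on the sphere (x = cos φ cos λ, y = cos φ sin λ, z = sin φ).
The central angle between the endpoints is δ = arccos(p₁·p₂) ≈ 1.818 rad (104.2°).
Interpolate at f = 5/7 with slerp weights a = sin((1−f)δ)/sin δ ≈ 0.512, b = sin(fδ)/sin δ ≈ 0.994.
p = a·p₁ + b·p₂ ≈ (0.906, -0.424, 0.011); φ = arcsin(p_z) ≈ 0.61°, λ = atan2(p_y, p_x) ≈ -25.08°.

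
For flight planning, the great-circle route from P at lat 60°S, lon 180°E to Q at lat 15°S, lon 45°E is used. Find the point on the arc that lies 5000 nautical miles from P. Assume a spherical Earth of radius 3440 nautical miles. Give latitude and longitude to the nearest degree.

≈ lat 28°S, lon 50°E

Convert each endpoint to a unit vector on the sphere (x = cos φ cos λ, y = cos φ sin λ, z = sin φ).
The central angle between the endpoints is δ = arccos(p₁·p₂) ≈ 1.688 rad (96.7°). The total great-circle distance is δ·R ≈ 1.688 × 3440 ≈ 5808 nmi, so the target fraction is f = 5000/5808 ≈ 0.861.
Interpolate at f ≈ 0.861 with slerp weights a = sin((1−f)δ)/sin δ ≈ 0.234, b = sin(fδ)/sin δ ≈ 1.000.
p = a·p₁ + b·p₂ ≈ (0.566, 0.683, -0.462); φ = arcsin(p_z) ≈ -27.51°, λ = atan2(p_y, p_x) ≈ 50.36°.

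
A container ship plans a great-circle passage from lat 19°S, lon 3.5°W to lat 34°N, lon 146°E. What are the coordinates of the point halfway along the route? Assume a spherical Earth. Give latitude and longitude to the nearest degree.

Convert each endpoint to a unit vector on the sphere (x = cos φ cos λ, y = cos φ sin λ, z = sin φ).
The central angle between the endpoints is δ = arccos(p₁·p₂) ≈ 2.601 rad (149.0°).
Interpolate at f = 1/2 with slerp weights a = sin((1−f)δ)/sin δ ≈ 1.873, b = sin(fδ)/sin δ ≈ 1.873.
p = a·p₁ + b·p₂ ≈ (0.480, 0.760, 0.438); φ = arcsin(p_z) ≈ 25.95°, λ = atan2(p_y, p_x) ≈ 57.71°.

≈ lat 26°N, lon 58°E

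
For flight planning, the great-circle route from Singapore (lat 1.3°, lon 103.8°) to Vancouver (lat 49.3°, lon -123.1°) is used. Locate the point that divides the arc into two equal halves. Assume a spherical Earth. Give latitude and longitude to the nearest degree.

≈ lat 47°, lon 144°

Convert each endpoint to a unit vector on the sphere (x = cos φ cos λ, y = cos φ sin λ, z = sin φ).
The central angle between the endpoints is δ = arccos(p₁·p₂) ≈ 2.013 rad (115.4°).
Interpolate at f = 1/2 with slerp weights a = sin((1−f)δ)/sin δ ≈ 0.935, b = sin(fδ)/sin δ ≈ 0.935.
p = a·p₁ + b·p₂ ≈ (-0.556, 0.397, 0.730); φ = arcsin(p_z) ≈ 46.90°, λ = atan2(p_y, p_x) ≈ 144.47°.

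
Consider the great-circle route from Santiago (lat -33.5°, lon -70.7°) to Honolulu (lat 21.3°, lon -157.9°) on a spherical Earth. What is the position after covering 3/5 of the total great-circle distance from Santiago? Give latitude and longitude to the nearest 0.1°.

≈ lat -2.3°, lon -125.2°

Write both endpoints as unit vectors p₁, p₂ with components (cos φ cos λ, cos φ sin λ, sin φ).
The central angle between the endpoints is δ = arccos(p₁·p₂) ≈ 1.734 rad (99.4°).
Interpolate at f = 3/5 with slerp weights a = sin((1−f)δ)/sin δ ≈ 0.648, b = sin(fδ)/sin δ ≈ 0.874.
p = a·p₁ + b·p₂ ≈ (-0.576, -0.816, -0.040); φ = arcsin(p_z) ≈ -2.30°, λ = atan2(p_y, p_x) ≈ -125.21°.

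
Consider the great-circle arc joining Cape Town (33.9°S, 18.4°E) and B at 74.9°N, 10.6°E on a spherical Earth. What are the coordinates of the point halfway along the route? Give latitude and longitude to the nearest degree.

Convert each endpoint to a unit vector on the sphere (x = cos φ cos λ, y = cos φ sin λ, z = sin φ).
The central angle between the endpoints is δ = arccos(p₁·p₂) ≈ 1.901 rad (108.9°).
Interpolate at f = 1/2 with slerp weights a = sin((1−f)δ)/sin δ ≈ 0.860, b = sin(fδ)/sin δ ≈ 0.860.
p = a·p₁ + b·p₂ ≈ (0.898, 0.267, 0.351); φ = arcsin(p_z) ≈ 20.53°, λ = atan2(p_y, p_x) ≈ 16.54°.

≈ 21°N, 17°E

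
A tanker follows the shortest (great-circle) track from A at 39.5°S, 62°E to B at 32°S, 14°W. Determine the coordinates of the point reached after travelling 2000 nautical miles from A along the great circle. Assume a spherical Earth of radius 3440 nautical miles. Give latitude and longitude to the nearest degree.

≈ 42°S, 18°E

Convert each endpoint to a unit vector on the sphere (x = cos φ cos λ, y = cos φ sin λ, z = sin φ).
The central angle between the endpoints is δ = arccos(p₁·p₂) ≈ 1.053 rad (60.3°). The total great-circle distance is δ·R ≈ 1.053 × 3440 ≈ 3621 nmi, so the target fraction is f = 2000/3621 ≈ 0.552.
Interpolate at f ≈ 0.552 with slerp weights a = sin((1−f)δ)/sin δ ≈ 0.523, b = sin(fδ)/sin δ ≈ 0.632.
p = a·p₁ + b·p₂ ≈ (0.710, 0.226, -0.667); φ = arcsin(p_z) ≈ -41.87°, λ = atan2(p_y, p_x) ≈ 17.69°.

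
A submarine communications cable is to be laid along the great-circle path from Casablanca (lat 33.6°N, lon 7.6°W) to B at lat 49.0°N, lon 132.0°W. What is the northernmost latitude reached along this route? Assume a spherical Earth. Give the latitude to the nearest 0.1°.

The great circle lies in the plane with unit normal n̂ = (p₁ × p₂)/|p₁ × p₂|.
Here n̂_z ≈ -0.454; the vertex latitude is φ_max = arccos|n̂_z| ≈ 63.0°.
Check via Clairaut: cos φ_max = |cos φ₁| · sin C = cos(33.6°)·sin(33.0°) ≈ 0.454, again giving ≈ 63.0°.

≈ 63.0°N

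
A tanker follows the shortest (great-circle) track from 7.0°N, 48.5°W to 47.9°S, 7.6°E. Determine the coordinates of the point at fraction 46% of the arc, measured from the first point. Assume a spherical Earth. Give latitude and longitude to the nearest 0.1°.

Convert each endpoint to a unit vector on the sphere (x = cos φ cos λ, y = cos φ sin λ, z = sin φ).
The central angle between the endpoints is δ = arccos(p₁·p₂) ≈ 1.286 rad (73.7°).
Interpolate at f = 0.46 with slerp weights a = sin((1−f)δ)/sin δ ≈ 0.667, b = sin(fδ)/sin δ ≈ 0.581.
p = a·p₁ + b·p₂ ≈ (0.825, -0.444, -0.350); φ = arcsin(p_z) ≈ -20.48°, λ = atan2(p_y, p_x) ≈ -28.31°.

≈ 20.5°S, 28.3°W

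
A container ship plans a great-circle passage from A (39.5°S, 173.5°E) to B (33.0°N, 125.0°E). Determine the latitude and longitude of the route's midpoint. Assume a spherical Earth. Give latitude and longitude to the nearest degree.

Write both endpoints as unit vectors p₁, p₂ with components (cos φ cos λ, cos φ sin λ, sin φ).
The central angle between the endpoints is δ = arccos(p₁·p₂) ≈ 1.488 rad (85.3°).
Interpolate at f = 1/2 with slerp weights a = sin((1−f)δ)/sin δ ≈ 0.680, b = sin(fδ)/sin δ ≈ 0.680.
p = a·p₁ + b·p₂ ≈ (-0.848, 0.526, -0.062); φ = arcsin(p_z) ≈ -3.56°, λ = atan2(p_y, p_x) ≈ 148.18°.

≈ (4°S, 148°E)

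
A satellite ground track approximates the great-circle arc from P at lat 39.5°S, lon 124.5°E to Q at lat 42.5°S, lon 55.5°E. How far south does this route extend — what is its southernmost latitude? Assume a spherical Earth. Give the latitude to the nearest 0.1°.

The great circle lies in the plane with unit normal n̂ = (p₁ × p₂)/|p₁ × p₂|.
Here n̂_z ≈ -0.686; the vertex latitude is φ_max = arccos|n̂_z| ≈ 46.6°.
Check via Clairaut: cos φ_max = |cos φ₁| · sin C = cos(39.5°)·sin(117.2°) ≈ 0.686, again giving ≈ 46.6°.

≈ 46.6°S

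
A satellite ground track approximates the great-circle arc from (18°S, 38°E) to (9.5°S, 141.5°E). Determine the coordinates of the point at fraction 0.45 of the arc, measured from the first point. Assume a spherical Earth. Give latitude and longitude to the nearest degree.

≈ (22°S, 86°E)

Write both endpoints as unit vectors p₁, p₂ with components (cos φ cos λ, cos φ sin λ, sin φ).
The central angle between the endpoints is δ = arccos(p₁·p₂) ≈ 1.740 rad (99.7°).
Interpolate at f = 0.45 with slerp weights a = sin((1−f)δ)/sin δ ≈ 0.829, b = sin(fδ)/sin δ ≈ 0.715.
p = a·p₁ + b·p₂ ≈ (0.069, 0.925, -0.374); φ = arcsin(p_z) ≈ -21.98°, λ = atan2(p_y, p_x) ≈ 85.72°.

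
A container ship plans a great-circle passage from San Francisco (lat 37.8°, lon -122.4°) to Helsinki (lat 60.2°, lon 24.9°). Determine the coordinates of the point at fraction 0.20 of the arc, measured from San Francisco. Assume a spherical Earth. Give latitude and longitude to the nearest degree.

Write both endpoints as unit vectors p₁, p₂ with components (cos φ cos λ, cos φ sin λ, sin φ).
The central angle between the endpoints is δ = arccos(p₁·p₂) ≈ 1.368 rad (78.4°).
Interpolate at f = 0.20 with slerp weights a = sin((1−f)δ)/sin δ ≈ 0.907, b = sin(fδ)/sin δ ≈ 0.276.
p = a·p₁ + b·p₂ ≈ (-0.260, -0.548, 0.795); φ = arcsin(p_z) ≈ 52.70°, λ = atan2(p_y, p_x) ≈ -115.38°.

≈ lat 53°, lon -115°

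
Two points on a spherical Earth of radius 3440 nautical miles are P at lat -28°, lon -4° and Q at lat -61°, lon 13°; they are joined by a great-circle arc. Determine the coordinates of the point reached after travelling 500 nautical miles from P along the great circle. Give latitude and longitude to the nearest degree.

From cos δ = sin φ₁ sin φ₂ + cos φ₁ cos φ₂ cos Δλ, the central angle is δ ≈ 0.609 rad (34.9°). The total great-circle distance is δ·R ≈ 0.609 × 3440 ≈ 2096 nmi, so the target fraction is f = 500/2096 ≈ 0.238.
Interpolate at f ≈ 0.238 with slerp weights a = sin((1−f)δ)/sin δ ≈ 0.782, b = sin(fδ)/sin δ ≈ 0.253.
p = a·p₁ + b·p₂ ≈ (0.808, -0.021, -0.588); φ = arcsin(p_z) ≈ -36.05°, λ = atan2(p_y, p_x) ≈ -1.46°.

≈ lat -36°, lon -1°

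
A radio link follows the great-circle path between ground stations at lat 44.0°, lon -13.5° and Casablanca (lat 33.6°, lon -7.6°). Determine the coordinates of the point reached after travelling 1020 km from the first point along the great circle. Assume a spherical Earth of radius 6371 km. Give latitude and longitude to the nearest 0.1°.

From cos δ = sin φ₁ sin φ₂ + cos φ₁ cos φ₂ cos Δλ, the central angle is δ ≈ 0.198 rad (11.4°). The total great-circle distance is δ·R ≈ 0.198 × 6371 ≈ 1264 km, so the target fraction is f = 1020/1264 ≈ 0.807.
Interpolate at f ≈ 0.807 with slerp weights a = sin((1−f)δ)/sin δ ≈ 0.194, b = sin(fδ)/sin δ ≈ 0.809.
p = a·p₁ + b·p₂ ≈ (0.804, -0.122, 0.582); φ = arcsin(p_z) ≈ 35.63°, λ = atan2(p_y, p_x) ≈ -8.61°.

≈ lat 35.6°, lon -8.6°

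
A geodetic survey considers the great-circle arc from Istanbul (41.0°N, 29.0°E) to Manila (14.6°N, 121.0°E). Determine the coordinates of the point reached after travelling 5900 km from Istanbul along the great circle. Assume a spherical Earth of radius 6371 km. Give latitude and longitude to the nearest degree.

≈ 32°N, 95°E

From cos δ = sin φ₁ sin φ₂ + cos φ₁ cos φ₂ cos Δλ, the central angle is δ ≈ 1.430 rad (82.0°). The total great-circle distance is δ·R ≈ 1.430 × 6371 ≈ 9113 km, so the target fraction is f = 5900/9113 ≈ 0.647.
Interpolate at f ≈ 0.647 with slerp weights a = sin((1−f)δ)/sin δ ≈ 0.488, b = sin(fδ)/sin δ ≈ 0.807.
p = a·p₁ + b·p₂ ≈ (-0.080, 0.848, 0.524); φ = arcsin(p_z) ≈ 31.58°, λ = atan2(p_y, p_x) ≈ 95.40°.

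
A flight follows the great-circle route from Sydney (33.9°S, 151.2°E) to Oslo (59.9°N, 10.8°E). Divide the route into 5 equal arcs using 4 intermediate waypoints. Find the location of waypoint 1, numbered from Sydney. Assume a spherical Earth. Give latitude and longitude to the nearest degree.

≈ 9°S, 136°E

Write both endpoints as unit vectors p₁, p₂ with components (cos φ cos λ, cos φ sin λ, sin φ).
The central angle between the endpoints is δ = arccos(p₁·p₂) ≈ 2.504 rad (143.4°).
Interpolate at f = 1/5 with slerp weights a = sin((1−f)δ)/sin δ ≈ 1.525, b = sin(fδ)/sin δ ≈ 0.806.
p = a·p₁ + b·p₂ ≈ (-0.712, 0.685, -0.153); φ = arcsin(p_z) ≈ -8.81°, λ = atan2(p_y, p_x) ≈ 136.09°.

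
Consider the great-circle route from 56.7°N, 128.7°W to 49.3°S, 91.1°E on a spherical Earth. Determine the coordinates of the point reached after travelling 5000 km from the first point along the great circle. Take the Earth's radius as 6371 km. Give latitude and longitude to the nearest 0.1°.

≈ 36.4°N, 169.9°E

Convert each endpoint to a unit vector on the sphere (x = cos φ cos λ, y = cos φ sin λ, z = sin φ).
The central angle between the endpoints is δ = arccos(p₁·p₂) ≈ 2.711 rad (155.3°). The total great-circle distance is δ·R ≈ 2.711 × 6371 ≈ 17272 km, so the target fraction is f = 5000/17272 ≈ 0.289.
Interpolate at f ≈ 0.289 with slerp weights a = sin((1−f)δ)/sin δ ≈ 2.246, b = sin(fδ)/sin δ ≈ 1.693.
p = a·p₁ + b·p₂ ≈ (-0.792, 0.141, 0.594); φ = arcsin(p_z) ≈ 36.42°, λ = atan2(p_y, p_x) ≈ 169.88°.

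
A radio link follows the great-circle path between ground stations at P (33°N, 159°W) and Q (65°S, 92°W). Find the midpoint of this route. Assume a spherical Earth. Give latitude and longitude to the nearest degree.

≈ (19°S, 138°W)

Write both endpoints as unit vectors p₁, p₂ with components (cos φ cos λ, cos φ sin λ, sin φ).
The central angle between the endpoints is δ = arccos(p₁·p₂) ≈ 1.934 rad (110.8°).
Interpolate at f = 1/2 with slerp weights a = sin((1−f)δ)/sin δ ≈ 0.881, b = sin(fδ)/sin δ ≈ 0.881.
p = a·p₁ + b·p₂ ≈ (-0.702, -0.637, -0.318); φ = arcsin(p_z) ≈ -18.57°, λ = atan2(p_y, p_x) ≈ -137.82°.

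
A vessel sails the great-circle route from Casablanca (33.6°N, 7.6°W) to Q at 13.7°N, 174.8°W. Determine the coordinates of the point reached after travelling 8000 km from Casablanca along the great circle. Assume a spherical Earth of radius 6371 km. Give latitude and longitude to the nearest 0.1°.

The haversine formula gives a central angle δ ≈ 2.289 rad (131.2°) between the endpoints. The total great-circle distance is δ·R ≈ 2.289 × 6371 ≈ 14583 km, so the target fraction is f = 8000/14583 ≈ 0.549.
Interpolate at f ≈ 0.549 with slerp weights a = sin((1−f)δ)/sin δ ≈ 1.141, b = sin(fδ)/sin δ ≈ 1.263.
p = a·p₁ + b·p₂ ≈ (-0.280, -0.237, 0.930); φ = arcsin(p_z) ≈ 68.49°, λ = atan2(p_y, p_x) ≈ -139.76°.

≈ 68.5°N, 139.8°W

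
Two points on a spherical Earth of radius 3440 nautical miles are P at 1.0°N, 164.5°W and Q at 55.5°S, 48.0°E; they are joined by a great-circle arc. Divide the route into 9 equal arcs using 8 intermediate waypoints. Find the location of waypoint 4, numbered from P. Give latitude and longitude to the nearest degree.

≈ 48°S, 171°E

Write both endpoints as unit vectors p₁, p₂ with components (cos φ cos λ, cos φ sin λ, sin φ).
The central angle between the endpoints is δ = arccos(p₁·p₂) ≈ 2.085 rad (119.5°).
Interpolate at f = 4/9 with slerp weights a = sin((1−f)δ)/sin δ ≈ 1.052, b = sin(fδ)/sin δ ≈ 0.919.
p = a·p₁ + b·p₂ ≈ (-0.666, 0.105, -0.739); φ = arcsin(p_z) ≈ -47.61°, λ = atan2(p_y, p_x) ≈ 171.00°.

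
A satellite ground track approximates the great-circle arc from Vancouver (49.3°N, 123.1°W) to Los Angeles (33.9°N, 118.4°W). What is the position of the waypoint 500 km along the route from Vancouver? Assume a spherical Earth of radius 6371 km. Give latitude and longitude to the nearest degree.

Write both endpoints as unit vectors p₁, p₂ with components (cos φ cos λ, cos φ sin λ, sin φ).
The central angle between the endpoints is δ = arccos(p₁·p₂) ≈ 0.276 rad (15.8°). The total great-circle distance is δ·R ≈ 0.276 × 6371 ≈ 1756 km, so the target fraction is f = 500/1756 ≈ 0.285.
Interpolate at f ≈ 0.285 with slerp weights a = sin((1−f)δ)/sin δ ≈ 0.720, b = sin(fδ)/sin δ ≈ 0.288.
p = a·p₁ + b·p₂ ≈ (-0.370, -0.604, 0.706); φ = arcsin(p_z) ≈ 44.93°, λ = atan2(p_y, p_x) ≈ -121.51°.

≈ 45°N, 122°W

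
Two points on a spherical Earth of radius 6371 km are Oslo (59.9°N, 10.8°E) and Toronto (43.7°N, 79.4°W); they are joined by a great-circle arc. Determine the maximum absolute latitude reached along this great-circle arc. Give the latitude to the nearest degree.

The great circle lies in the plane with unit normal n̂ = (p₁ × p₂)/|p₁ × p₂|.
Here n̂_z ≈ -0.452; the vertex latitude is φ_max = arccos|n̂_z| ≈ 63.1°.
Check via Clairaut: cos φ_max = |cos φ₁| · sin C = cos(59.9°)·sin(64.3°) ≈ 0.452, again giving ≈ 63.1°.

≈ 63°N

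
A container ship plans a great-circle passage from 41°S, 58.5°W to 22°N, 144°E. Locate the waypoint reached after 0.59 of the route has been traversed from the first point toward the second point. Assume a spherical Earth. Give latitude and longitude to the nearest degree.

≈ 28°S, 176°W

From cos δ = sin φ₁ sin φ₂ + cos φ₁ cos φ₂ cos Δλ, the central angle is δ ≈ 2.673 rad (153.2°).
Interpolate at f = 0.59 with slerp weights a = sin((1−f)δ)/sin δ ≈ 1.970, b = sin(fδ)/sin δ ≈ 2.215.
p = a·p₁ + b·p₂ ≈ (-0.884, -0.061, -0.463); φ = arcsin(p_z) ≈ -27.56°, λ = atan2(p_y, p_x) ≈ -176.08°.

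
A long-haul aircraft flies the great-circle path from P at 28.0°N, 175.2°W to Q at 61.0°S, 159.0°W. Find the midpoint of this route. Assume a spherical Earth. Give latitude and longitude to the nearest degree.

≈ 17°S, 169°W

Write both endpoints as unit vectors p₁, p₂ with components (cos φ cos λ, cos φ sin λ, sin φ).
The central angle between the endpoints is δ = arccos(p₁·p₂) ≈ 1.570 rad (90.0°).
Interpolate at f = 1/2 with slerp weights a = sin((1−f)δ)/sin δ ≈ 0.707, b = sin(fδ)/sin δ ≈ 0.707.
p = a·p₁ + b·p₂ ≈ (-0.942, -0.175, -0.286); φ = arcsin(p_z) ≈ -16.64°, λ = atan2(p_y, p_x) ≈ -169.47°.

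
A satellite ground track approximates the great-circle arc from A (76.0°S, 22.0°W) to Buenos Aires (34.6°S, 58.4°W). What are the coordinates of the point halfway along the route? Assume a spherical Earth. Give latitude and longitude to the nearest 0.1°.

Convert each endpoint to a unit vector on the sphere (x = cos φ cos λ, y = cos φ sin λ, z = sin φ).
The central angle between the endpoints is δ = arccos(p₁·p₂) ≈ 0.780 rad (44.7°).
Interpolate at f = 1/2 with slerp weights a = sin((1−f)δ)/sin δ ≈ 0.541, b = sin(fδ)/sin δ ≈ 0.541.
p = a·p₁ + b·p₂ ≈ (0.354, -0.428, -0.831); φ = arcsin(p_z) ≈ -56.25°, λ = atan2(p_y, p_x) ≈ -50.37°.

≈ (56.2°S, 50.4°W)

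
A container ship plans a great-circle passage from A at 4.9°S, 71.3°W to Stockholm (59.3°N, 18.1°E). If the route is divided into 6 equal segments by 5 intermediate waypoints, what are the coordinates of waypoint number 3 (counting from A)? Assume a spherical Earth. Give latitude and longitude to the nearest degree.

≈ 35°N, 44°W

The haversine formula gives a central angle δ ≈ 1.639 rad (93.9°) between the endpoints.
Interpolate at f = 3/6 with slerp weights a = sin((1−f)δ)/sin δ ≈ 0.732, b = sin(fδ)/sin δ ≈ 0.732.
p = a·p₁ + b·p₂ ≈ (0.589, -0.575, 0.567); φ = arcsin(p_z) ≈ 34.56°, λ = atan2(p_y, p_x) ≈ -44.29°.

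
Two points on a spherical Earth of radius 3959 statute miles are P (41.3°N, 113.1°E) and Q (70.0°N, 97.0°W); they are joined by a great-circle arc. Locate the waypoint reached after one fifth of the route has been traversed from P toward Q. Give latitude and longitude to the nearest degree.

≈ (54°N, 117°E)

The haversine formula gives a central angle δ ≈ 1.162 rad (66.6°) between the endpoints.
Interpolate at f = 1/5 with slerp weights a = sin((1−f)δ)/sin δ ≈ 0.873, b = sin(fδ)/sin δ ≈ 0.251.
p = a·p₁ + b·p₂ ≈ (-0.268, 0.518, 0.812); φ = arcsin(p_z) ≈ 54.31°, λ = atan2(p_y, p_x) ≈ 117.33°.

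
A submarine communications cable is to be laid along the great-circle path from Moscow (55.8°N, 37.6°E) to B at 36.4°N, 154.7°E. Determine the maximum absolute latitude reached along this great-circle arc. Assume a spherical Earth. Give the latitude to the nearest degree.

≈ 65°N

The great circle lies in the plane with unit normal n̂ = (p₁ × p₂)/|p₁ × p₂|.
Here n̂_z ≈ +0.420; the vertex latitude is φ_max = arccos|n̂_z| ≈ 65.2°.
Check via Clairaut: cos φ_max = |cos φ₁| · sin C = cos(55.8°)·sin(48.4°) ≈ 0.420, again giving ≈ 65.2°.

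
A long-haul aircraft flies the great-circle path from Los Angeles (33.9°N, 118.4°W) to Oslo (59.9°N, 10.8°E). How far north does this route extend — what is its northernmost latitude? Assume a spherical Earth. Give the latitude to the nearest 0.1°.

≈ 70.7°N

The great circle lies in the plane with unit normal n̂ = (p₁ × p₂)/|p₁ × p₂|.
Here n̂_z ≈ +0.331; the vertex latitude is φ_max = arccos|n̂_z| ≈ 70.7°.
Check via Clairaut: cos φ_max = |cos φ₁| · sin C = cos(33.9°)·sin(23.5°) ≈ 0.331, again giving ≈ 70.7°.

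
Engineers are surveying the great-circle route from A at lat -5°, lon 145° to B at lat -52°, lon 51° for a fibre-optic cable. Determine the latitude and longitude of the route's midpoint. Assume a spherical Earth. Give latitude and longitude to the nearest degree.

≈ lat -38°, lon 112°

From cos δ = sin φ₁ sin φ₂ + cos φ₁ cos φ₂ cos Δλ, the central angle is δ ≈ 1.545 rad (88.5°).
Interpolate at f = 1/2 with slerp weights a = sin((1−f)δ)/sin δ ≈ 0.698, b = sin(fδ)/sin δ ≈ 0.698.
p = a·p₁ + b·p₂ ≈ (-0.299, 0.733, -0.611); φ = arcsin(p_z) ≈ -37.66°, λ = atan2(p_y, p_x) ≈ 112.21°.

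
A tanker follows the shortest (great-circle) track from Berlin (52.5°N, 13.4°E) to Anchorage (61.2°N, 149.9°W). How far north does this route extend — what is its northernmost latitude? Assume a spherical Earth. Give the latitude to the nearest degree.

≈ 85°N

The great circle lies in the plane with unit normal n̂ = (p₁ × p₂)/|p₁ × p₂|.
Here n̂_z ≈ -0.093; the vertex latitude is φ_max = arccos|n̂_z| ≈ 84.7°.
Check via Clairaut: cos φ_max = |cos φ₁| · sin C = cos(52.5°)·sin(8.7°) ≈ 0.093, again giving ≈ 84.7°.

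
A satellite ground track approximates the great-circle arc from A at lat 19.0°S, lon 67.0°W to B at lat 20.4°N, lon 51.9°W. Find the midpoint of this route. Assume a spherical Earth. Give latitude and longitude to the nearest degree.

From cos δ = sin φ₁ sin φ₂ + cos φ₁ cos φ₂ cos Δλ, the central angle is δ ≈ 0.735 rad (42.1°).
Interpolate at f = 1/2 with slerp weights a = sin((1−f)δ)/sin δ ≈ 0.536, b = sin(fδ)/sin δ ≈ 0.536.
p = a·p₁ + b·p₂ ≈ (0.508, -0.861, 0.012); φ = arcsin(p_z) ≈ 0.71°, λ = atan2(p_y, p_x) ≈ -59.48°.

≈ lat 1°N, lon 59°W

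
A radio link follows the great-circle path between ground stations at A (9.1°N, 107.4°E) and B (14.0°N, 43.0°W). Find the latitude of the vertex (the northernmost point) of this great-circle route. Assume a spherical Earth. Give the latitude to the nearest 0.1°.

≈ 38.8°N

The great circle lies in the plane with unit normal n̂ = (p₁ × p₂)/|p₁ × p₂|.
Here n̂_z ≈ -0.780; the vertex latitude is φ_max = arccos|n̂_z| ≈ 38.8°.
Check via Clairaut: cos φ_max = |cos φ₁| · sin C = cos(9.1°)·sin(52.2°) ≈ 0.780, again giving ≈ 38.8°.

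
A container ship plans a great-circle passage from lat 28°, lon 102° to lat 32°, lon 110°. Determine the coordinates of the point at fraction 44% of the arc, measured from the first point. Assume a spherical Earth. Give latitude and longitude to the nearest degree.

The haversine formula gives a central angle δ ≈ 0.140 rad (8.0°) between the endpoints.
Interpolate at f = 0.44 with slerp weights a = sin((1−f)δ)/sin δ ≈ 0.561, b = sin(fδ)/sin δ ≈ 0.441.
p = a·p₁ + b·p₂ ≈ (-0.231, 0.836, 0.497); φ = arcsin(p_z) ≈ 29.82°, λ = atan2(p_y, p_x) ≈ 105.44°.

≈ lat 30°, lon 105°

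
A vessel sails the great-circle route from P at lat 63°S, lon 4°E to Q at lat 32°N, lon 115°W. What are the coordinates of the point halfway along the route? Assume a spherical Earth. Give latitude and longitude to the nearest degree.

The haversine formula gives a central angle δ ≈ 2.290 rad (131.2°) between the endpoints.
Interpolate at f = 1/2 with slerp weights a = sin((1−f)δ)/sin δ ≈ 1.211, b = sin(fδ)/sin δ ≈ 1.211.
p = a·p₁ + b·p₂ ≈ (0.114, -0.892, -0.437); φ = arcsin(p_z) ≈ -25.92°, λ = atan2(p_y, p_x) ≈ -82.69°.

≈ lat 26°S, lon 83°W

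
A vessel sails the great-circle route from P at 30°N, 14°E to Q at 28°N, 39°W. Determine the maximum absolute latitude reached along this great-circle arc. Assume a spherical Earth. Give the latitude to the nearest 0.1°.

The great circle lies in the plane with unit normal n̂ = (p₁ × p₂)/|p₁ × p₂|.
Here n̂_z ≈ -0.849; the vertex latitude is φ_max = arccos|n̂_z| ≈ 31.9°.

≈ 31.9°N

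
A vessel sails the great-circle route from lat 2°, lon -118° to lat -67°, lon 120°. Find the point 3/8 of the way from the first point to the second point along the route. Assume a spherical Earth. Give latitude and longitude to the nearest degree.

≈ lat -34°, lon -133°

The haversine formula gives a central angle δ ≈ 1.812 rad (103.8°) between the endpoints.
Interpolate at f = 3/8 with slerp weights a = sin((1−f)δ)/sin δ ≈ 0.933, b = sin(fδ)/sin δ ≈ 0.647.
p = a·p₁ + b·p₂ ≈ (-0.564, -0.604, -0.563); φ = arcsin(p_z) ≈ -34.28°, λ = atan2(p_y, p_x) ≈ -133.04°.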